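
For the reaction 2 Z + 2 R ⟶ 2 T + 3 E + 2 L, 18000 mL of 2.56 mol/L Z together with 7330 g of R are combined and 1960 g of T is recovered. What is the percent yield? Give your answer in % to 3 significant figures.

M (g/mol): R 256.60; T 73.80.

n(Z) = 2.56 × 18000/1000 = 46.08 mol
n(R) = 7330 / 256.60 = 28.57 mol
n/ν for Z = 46.08/2 = 23.04
n/ν for R = 28.57/2 = 14.29
Smallest n/ν is R → limiting reagent.
theoretical n(T) = (2/2) × 28.57 = 28.57 mol → 2108 g
% yield = 1960 / 2108 × 100 = 92.98 %

93.0 %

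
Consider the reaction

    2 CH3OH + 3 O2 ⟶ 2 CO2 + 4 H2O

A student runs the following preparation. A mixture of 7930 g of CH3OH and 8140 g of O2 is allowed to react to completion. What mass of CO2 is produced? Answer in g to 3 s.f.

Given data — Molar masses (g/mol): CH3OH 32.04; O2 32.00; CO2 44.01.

7460 g

n(CH3OH) = 7930 / 32.04 = 247.5 mol
n(O2) = 8140 / 32.00 = 254.4 mol
n/ν → CH3OH: 123.8, O2: 84.80; O2 is limiting.
n(CO2) = (2/3) × 254.4 = 169.6 mol
mass = 169.6 × 44.01 = 7464 g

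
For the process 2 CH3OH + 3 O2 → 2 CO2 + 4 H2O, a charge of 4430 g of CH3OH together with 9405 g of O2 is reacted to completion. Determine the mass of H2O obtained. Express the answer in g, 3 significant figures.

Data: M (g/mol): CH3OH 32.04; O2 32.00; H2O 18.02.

4980 g

n(CH3OH) = 4430 / 32.04 = 138.3 mol
n(O2) = 9405 / 32.00 = 293.9 mol
n/ν → CH3OH: 69.15, O2: 97.97; CH3OH is limiting.
n(H2O) = (4/2) × 138.3 = 276.6 mol
mass = 276.6 × 18.02 = 4984 g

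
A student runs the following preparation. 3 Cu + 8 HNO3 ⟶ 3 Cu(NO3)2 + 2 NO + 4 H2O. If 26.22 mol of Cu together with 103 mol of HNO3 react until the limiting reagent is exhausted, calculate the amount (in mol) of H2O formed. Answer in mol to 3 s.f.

n(Cu) = 26.22 mol
n(HNO3) = 103.0 mol
n/ν → Cu: 8.740, HNO3: 12.88; Cu is limiting.
n(H2O) = (4/3) × 26.22 = 34.96 mol

35.0 mol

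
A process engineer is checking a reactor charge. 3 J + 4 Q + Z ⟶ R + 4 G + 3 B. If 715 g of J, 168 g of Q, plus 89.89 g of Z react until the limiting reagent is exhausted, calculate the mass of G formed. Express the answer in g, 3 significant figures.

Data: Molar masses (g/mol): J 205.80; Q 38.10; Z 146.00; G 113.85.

n(J) = 715.0 / 205.80 = 3.474 mol
n(Q) = 168.0 / 38.10 = 4.409 mol
n(Z) = 89.89 / 146.00 = 0.6157 mol
n/ν for J = 3.474/3 = 1.158
n/ν for Q = 4.409/4 = 1.102
n/ν for Z = 0.6157/1 = 0.6157
Smallest n/ν is Z → limiting reagent.
n(G) = (4/1) × 0.6157 = 2.463 mol
mass = 2.463 × 113.85 = 280.4 g

280 g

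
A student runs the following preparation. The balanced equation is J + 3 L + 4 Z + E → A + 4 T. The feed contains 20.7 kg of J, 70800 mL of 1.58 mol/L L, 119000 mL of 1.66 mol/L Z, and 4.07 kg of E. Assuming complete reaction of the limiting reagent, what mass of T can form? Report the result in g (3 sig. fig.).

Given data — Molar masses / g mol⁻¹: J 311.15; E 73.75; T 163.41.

24400 g

n(J) = 20.70×1000 / 311.15 = 66.53 mol
n(L) = 1.58 × 70800/1000 = 111.9 mol
n(Z) = 1.66 × 119000/1000 = 197.5 mol
n(E) = 4.070×1000 / 73.75 = 55.19 mol
n/ν for J = 66.53/1 = 66.53
n/ν for L = 111.9/3 = 37.30
n/ν for Z = 197.5/4 = 49.38
n/ν for E = 55.19/1 = 55.19
Smallest n/ν is L → limiting reagent.
n(T) = (4/3) × 111.9 = 149.2 mol
mass = 149.2 × 163.41 = 24380 g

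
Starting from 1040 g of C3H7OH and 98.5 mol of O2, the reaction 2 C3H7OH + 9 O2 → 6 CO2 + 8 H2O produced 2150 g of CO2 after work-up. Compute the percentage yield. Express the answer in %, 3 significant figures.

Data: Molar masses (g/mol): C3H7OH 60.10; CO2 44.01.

n(C3H7OH) = 1040 / 60.10 = 17.30 mol
n(O2) = 98.50 mol
n/ν for C3H7OH = 17.30/2 = 8.650
n/ν for O2 = 98.50/9 = 10.94
Smallest n/ν is C3H7OH → limiting reagent.
theoretical n(CO2) = (6/2) × 17.30 = 51.90 mol → 2284 g
% yield = 2150 / 2284 × 100 = 94.13 %

94.1 %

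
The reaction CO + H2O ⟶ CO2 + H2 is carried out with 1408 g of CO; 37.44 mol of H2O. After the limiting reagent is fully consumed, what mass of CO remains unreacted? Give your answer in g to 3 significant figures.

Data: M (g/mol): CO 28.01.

n(CO) = 1408 / 28.01 = 50.27 mol
n(H2O) = 37.44 mol
n/ν for CO = 50.27/1 = 50.27
n/ν for H2O = 37.44/1 = 37.44
Smallest n/ν is H2O → limiting reagent.
CO consumed = (1/1) × 37.44 = 37.44 mol
CO remaining = 50.27 − 37.44 = 12.83 mol
mass = 12.83 × 28.01 = 359.4 g

359 g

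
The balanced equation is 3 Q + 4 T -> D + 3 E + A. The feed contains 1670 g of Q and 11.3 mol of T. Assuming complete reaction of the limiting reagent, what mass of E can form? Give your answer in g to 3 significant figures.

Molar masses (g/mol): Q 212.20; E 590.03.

4640 g

n(Q) = 1670 / 212.20 = 7.870 mol
n(T) = 11.30 mol
n/ν → Q: 2.623, T: 2.825; Q is limiting.
n(E) = (3/3) × 7.870 = 7.870 mol
mass = 7.870 × 590.03 = 4644 g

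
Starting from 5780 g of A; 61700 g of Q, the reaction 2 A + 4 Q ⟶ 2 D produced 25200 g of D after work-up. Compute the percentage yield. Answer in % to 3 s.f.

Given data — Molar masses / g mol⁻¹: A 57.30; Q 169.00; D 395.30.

n(A) = 5780 / 57.30 = 100.9 mol
n(Q) = 61700 / 169.00 = 365.1 mol
n/ν → A: 50.45, Q: 91.28; A is limiting.
theoretical n(D) = (2/2) × 100.9 = 100.9 mol → 39890 g
% yield = 25200 / 39890 × 100 = 63.17 %

63.2 %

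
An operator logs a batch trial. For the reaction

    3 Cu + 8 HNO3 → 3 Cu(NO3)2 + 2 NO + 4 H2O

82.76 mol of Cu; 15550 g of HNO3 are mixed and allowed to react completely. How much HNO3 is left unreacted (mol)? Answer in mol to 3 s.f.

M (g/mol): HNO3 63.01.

26.1 mol

n(Cu) = 82.76 mol
n(HNO3) = 15550 / 63.01 = 246.8 mol
n/ν for Cu = 82.76/3 = 27.59
n/ν for HNO3 = 246.8/8 = 30.85
Smallest n/ν is Cu → limiting reagent.
HNO3 consumed = (8/3) × 82.76 = 220.7 mol
HNO3 remaining = 246.8 − 220.7 = 26.10 mol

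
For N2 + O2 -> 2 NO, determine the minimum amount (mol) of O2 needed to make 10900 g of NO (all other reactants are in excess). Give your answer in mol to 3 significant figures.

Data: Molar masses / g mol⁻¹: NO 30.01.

n(NO) = 10900 / 30.01 = 363.2 mol
n(O2) = (1/2) × 363.2 = 181.6 mol

182 mol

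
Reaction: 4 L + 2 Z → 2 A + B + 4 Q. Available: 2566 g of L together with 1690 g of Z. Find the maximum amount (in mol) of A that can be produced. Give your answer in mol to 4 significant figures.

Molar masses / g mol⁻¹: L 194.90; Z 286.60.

n(L) = 2566 / 194.90 = 13.17 mol
n(Z) = 1690 / 286.60 = 5.897 mol
n/ν for L = 13.17/4 = 3.293
n/ν for Z = 5.897/2 = 2.949
Smallest n/ν is Z → limiting reagent.
n(A) = (2/2) × 5.897 = 5.897 mol

5.897 mol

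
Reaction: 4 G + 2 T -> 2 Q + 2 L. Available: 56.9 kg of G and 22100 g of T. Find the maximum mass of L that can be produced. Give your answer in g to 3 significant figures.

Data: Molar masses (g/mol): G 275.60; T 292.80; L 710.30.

n(G) = 56.90×1000 / 275.60 = 206.5 mol
n(T) = 22100 / 292.80 = 75.48 mol
n/ν for G = 206.5/4 = 51.63
n/ν for T = 75.48/2 = 37.74
Smallest n/ν is T → limiting reagent.
n(L) = (2/2) × 75.48 = 75.48 mol
mass = 75.48 × 710.30 = 53610 g

53600 g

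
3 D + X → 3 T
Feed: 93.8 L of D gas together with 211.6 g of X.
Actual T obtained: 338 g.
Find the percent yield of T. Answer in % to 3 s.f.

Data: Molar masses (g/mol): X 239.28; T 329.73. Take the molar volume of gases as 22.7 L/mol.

38.6 %

n(D) = 93.80 / 22.7 = 4.132 mol
n(X) = 211.6 / 239.28 = 0.8843 mol
n/ν for D = 4.132/3 = 1.377
n/ν for X = 0.8843/1 = 0.8843
Smallest n/ν is X → limiting reagent.
theoretical n(T) = (3/1) × 0.8843 = 2.653 mol → 874.8 g
% yield = 338 / 874.8 × 100 = 38.64 %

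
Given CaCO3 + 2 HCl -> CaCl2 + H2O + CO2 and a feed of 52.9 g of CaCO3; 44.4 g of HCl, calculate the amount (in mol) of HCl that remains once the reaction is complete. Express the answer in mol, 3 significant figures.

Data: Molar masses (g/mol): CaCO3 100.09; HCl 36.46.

n(CaCO3) = 52.90 / 100.09 = 0.5285 mol
n(HCl) = 44.40 / 36.46 = 1.218 mol
n/ν → CaCO3: 0.5285, HCl: 0.6090; CaCO3 is limiting.
HCl consumed = (2/1) × 0.5285 = 1.057 mol
HCl remaining = 1.218 − 1.057 = 0.1610 mol

0.161 mol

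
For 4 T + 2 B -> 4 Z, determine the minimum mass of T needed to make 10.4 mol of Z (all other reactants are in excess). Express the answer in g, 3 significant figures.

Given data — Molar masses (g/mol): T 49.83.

n(Z) = 10.40 mol
n(T) = (4/4) × 10.40 = 10.40 mol
mass = 10.40 × 49.83 = 518.2 g

518 g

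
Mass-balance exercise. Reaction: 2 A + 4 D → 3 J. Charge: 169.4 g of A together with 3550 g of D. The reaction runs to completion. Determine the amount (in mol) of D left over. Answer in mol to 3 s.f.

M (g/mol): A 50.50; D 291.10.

5.49 mol

n(A) = 169.4 / 50.50 = 3.354 mol
n(D) = 3550 / 291.10 = 12.20 mol
n/ν for A = 3.354/2 = 1.677
n/ν for D = 12.20/4 = 3.050
Smallest n/ν is A → limiting reagent.
D consumed = (4/2) × 3.354 = 6.708 mol
D remaining = 12.20 − 6.708 = 5.492 mol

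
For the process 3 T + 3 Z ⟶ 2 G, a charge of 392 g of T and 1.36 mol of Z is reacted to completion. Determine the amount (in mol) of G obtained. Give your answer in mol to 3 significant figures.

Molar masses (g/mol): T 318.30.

n(T) = 392.0 / 318.30 = 1.232 mol
n(Z) = 1.360 mol
n/ν for T = 1.232/3 = 0.4107
n/ν for Z = 1.360/3 = 0.4533
Smallest n/ν is T → limiting reagent.
n(G) = (2/3) × 1.232 = 0.8213 mol

0.821 mol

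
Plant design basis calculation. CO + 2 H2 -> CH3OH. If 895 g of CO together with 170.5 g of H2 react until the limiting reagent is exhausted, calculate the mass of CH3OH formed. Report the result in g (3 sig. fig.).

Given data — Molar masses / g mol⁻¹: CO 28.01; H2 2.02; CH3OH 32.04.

1020 g

n(CO) = 895.0 / 28.01 = 31.95 mol
n(H2) = 170.5 / 2.02 = 84.41 mol
n/ν for CO = 31.95/1 = 31.95
n/ν for H2 = 84.41/2 = 42.21
Smallest n/ν is CO → limiting reagent.
n(CH3OH) = (1/1) × 31.95 = 31.95 mol
mass = 31.95 × 32.04 = 1024 g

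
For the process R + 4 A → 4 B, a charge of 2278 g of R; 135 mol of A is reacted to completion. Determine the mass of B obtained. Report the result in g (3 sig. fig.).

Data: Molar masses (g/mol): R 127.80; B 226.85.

16200 g

n(R) = 2278 / 127.80 = 17.82 mol
n(A) = 135.0 mol
n/ν for R = 17.82/1 = 17.82
n/ν for A = 135.0/4 = 33.75
Smallest n/ν is R → limiting reagent.
n(B) = (4/1) × 17.82 = 71.28 mol
mass = 71.28 × 226.85 = 16170 g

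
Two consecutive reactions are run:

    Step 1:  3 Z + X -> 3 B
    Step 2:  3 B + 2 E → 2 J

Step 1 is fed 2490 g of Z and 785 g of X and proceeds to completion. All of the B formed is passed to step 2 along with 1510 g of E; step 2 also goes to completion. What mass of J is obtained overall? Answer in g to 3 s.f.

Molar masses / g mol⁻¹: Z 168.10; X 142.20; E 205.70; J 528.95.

3880 g

Step 1:
n(Z) = 2490 / 168.10 = 14.81 mol
n(X) = 785.0 / 142.20 = 5.520 mol
n/ν → Z: 4.937, X: 5.520; Z is limiting.
n(B) produced = (3/3) × 14.81 = 14.81 mol
Step 2:
n(B) available = 14.81 mol
n(E) = 1510 / 205.70 = 7.341 mol
n/ν → B: 4.937, E: 3.671; E is limiting.
n(J) = (2/2) × 7.341 = 7.341 mol
mass = 7.341 × 528.95 = 3883 g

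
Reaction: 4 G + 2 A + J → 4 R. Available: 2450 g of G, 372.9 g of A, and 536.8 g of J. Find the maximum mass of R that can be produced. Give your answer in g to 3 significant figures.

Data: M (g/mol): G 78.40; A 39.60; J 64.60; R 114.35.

n(G) = 2450 / 78.40 = 31.25 mol
n(A) = 372.9 / 39.60 = 9.417 mol
n(J) = 536.8 / 64.60 = 8.310 mol
n/ν for G = 31.25/4 = 7.813
n/ν for A = 9.417/2 = 4.709
n/ν for J = 8.310/1 = 8.310
Smallest n/ν is A → limiting reagent.
n(R) = (4/2) × 9.417 = 18.83 mol
mass = 18.83 × 114.35 = 2153 g

2150 g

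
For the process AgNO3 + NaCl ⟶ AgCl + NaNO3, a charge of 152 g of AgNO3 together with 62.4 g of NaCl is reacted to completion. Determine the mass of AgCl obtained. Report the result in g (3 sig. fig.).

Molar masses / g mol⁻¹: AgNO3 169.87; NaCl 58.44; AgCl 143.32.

128 g

n(AgNO3) = 152.0 / 169.87 = 0.8948 mol
n(NaCl) = 62.40 / 58.44 = 1.068 mol
n/ν for AgNO3 = 0.8948/1 = 0.8948
n/ν for NaCl = 1.068/1 = 1.068
Smallest n/ν is AgNO3 → limiting reagent.
n(AgCl) = (1/1) × 0.8948 = 0.8948 mol
mass = 0.8948 × 143.32 = 128.2 g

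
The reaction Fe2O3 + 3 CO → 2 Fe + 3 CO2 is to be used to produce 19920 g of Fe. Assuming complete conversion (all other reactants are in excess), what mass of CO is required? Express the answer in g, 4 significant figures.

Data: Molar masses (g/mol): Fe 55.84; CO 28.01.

14990 g

n(Fe) = 19920 / 55.84 = 356.7 mol
n(CO) = (3/2) × 356.7 = 535.1 mol
mass = 535.1 × 28.01 = 14990 g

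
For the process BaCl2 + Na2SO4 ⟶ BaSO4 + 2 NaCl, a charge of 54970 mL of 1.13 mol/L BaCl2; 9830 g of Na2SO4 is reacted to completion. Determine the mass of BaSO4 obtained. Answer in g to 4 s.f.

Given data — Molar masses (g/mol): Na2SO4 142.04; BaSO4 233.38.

n(BaCl2) = 1.13 × 54970/1000 = 62.12 mol
n(Na2SO4) = 9830 / 142.04 = 69.21 mol
n/ν for BaCl2 = 62.12/1 = 62.12
n/ν for Na2SO4 = 69.21/1 = 69.21
Smallest n/ν is BaCl2 → limiting reagent.
n(BaSO4) = (1/1) × 62.12 = 62.12 mol
mass = 62.12 × 233.38 = 14500 g

14500 g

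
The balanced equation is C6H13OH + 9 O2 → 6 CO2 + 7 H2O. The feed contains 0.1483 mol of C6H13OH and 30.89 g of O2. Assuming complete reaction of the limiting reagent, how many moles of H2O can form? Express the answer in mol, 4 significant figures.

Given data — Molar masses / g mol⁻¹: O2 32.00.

n(C6H13OH) = 0.1483 mol
n(O2) = 30.89 / 32.00 = 0.9653 mol
n/ν for C6H13OH = 0.1483/1 = 0.1483
n/ν for O2 = 0.9653/9 = 0.1073
Smallest n/ν is O2 → limiting reagent.
n(H2O) = (7/9) × 0.9653 = 0.7508 mol

0.7508 mol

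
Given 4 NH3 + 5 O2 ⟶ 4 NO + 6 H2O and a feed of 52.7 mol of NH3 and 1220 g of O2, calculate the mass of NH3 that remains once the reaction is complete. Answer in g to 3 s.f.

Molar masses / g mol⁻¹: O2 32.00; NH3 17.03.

n(NH3) = 52.70 mol
n(O2) = 1220 / 32.00 = 38.13 mol
n/ν → NH3: 13.18, O2: 7.626; O2 is limiting.
NH3 consumed = (4/5) × 38.13 = 30.50 mol
NH3 remaining = 52.70 − 30.50 = 22.20 mol
mass = 22.20 × 17.03 = 378.1 g

378 g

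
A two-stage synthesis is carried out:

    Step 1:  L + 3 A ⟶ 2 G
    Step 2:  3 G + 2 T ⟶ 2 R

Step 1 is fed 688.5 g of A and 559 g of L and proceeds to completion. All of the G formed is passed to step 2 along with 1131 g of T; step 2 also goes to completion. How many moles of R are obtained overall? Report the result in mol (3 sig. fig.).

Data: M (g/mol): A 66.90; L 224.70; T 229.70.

3.32 mol

Step 1:
n(A) = 688.5 / 66.90 = 10.29 mol
n(L) = 559.0 / 224.70 = 2.488 mol
n/ν for A = 10.29/3 = 3.430
n/ν for L = 2.488/1 = 2.488
Smallest n/ν is L → limiting reagent.
n(G) produced = (2/1) × 2.488 = 4.976 mol
Step 2:
n(G) available = 4.976 mol
n(T) = 1131 / 229.70 = 4.924 mol
n/ν for G = 4.976/3 = 1.659
n/ν for T = 4.924/2 = 2.462
Smallest n/ν is G → limiting reagent.
n(R) = (2/3) × 4.976 = 3.317 mol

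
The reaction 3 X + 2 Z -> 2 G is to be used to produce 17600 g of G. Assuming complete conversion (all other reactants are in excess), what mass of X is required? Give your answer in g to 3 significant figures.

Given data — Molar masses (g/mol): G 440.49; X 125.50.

7520 g

n(G) = 17600 / 440.49 = 39.96 mol
n(X) = (3/2) × 39.96 = 59.94 mol
mass = 59.94 × 125.50 = 7522 g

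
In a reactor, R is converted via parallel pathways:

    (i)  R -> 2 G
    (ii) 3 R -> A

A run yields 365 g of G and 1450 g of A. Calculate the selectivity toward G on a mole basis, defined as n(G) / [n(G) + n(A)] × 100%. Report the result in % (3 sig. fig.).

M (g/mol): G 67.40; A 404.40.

60.2 %

n(G) = 365 / 67.40 = 5.415 mol
n(A) = 1450 / 404.40 = 3.586 mol
selectivity = 5.415/(5.415+3.586) × 100 = 60.16 %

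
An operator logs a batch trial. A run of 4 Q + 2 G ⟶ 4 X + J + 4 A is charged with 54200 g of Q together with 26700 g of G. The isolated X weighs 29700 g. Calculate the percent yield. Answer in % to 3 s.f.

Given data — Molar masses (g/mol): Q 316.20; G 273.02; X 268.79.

n(Q) = 54200 / 316.20 = 171.4 mol
n(G) = 26700 / 273.02 = 97.80 mol
n/ν → Q: 42.85, G: 48.90; Q is limiting.
theoretical n(X) = (4/4) × 171.4 = 171.4 mol → 46070 g
% yield = 29700 / 46070 × 100 = 64.47 %

64.5 %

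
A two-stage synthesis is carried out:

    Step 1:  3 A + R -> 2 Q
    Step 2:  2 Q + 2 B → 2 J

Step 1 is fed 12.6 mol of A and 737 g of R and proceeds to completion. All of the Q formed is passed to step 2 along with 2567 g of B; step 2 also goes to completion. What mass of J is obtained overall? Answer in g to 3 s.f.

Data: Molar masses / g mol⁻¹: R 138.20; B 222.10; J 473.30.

Step 1:
n(A) = 12.60 mol
n(R) = 737.0 / 138.20 = 5.333 mol
n/ν for A = 12.60/3 = 4.200
n/ν for R = 5.333/1 = 5.333
Smallest n/ν is A → limiting reagent.
n(Q) produced = (2/3) × 12.60 = 8.400 mol
Step 2:
n(Q) available = 8.400 mol
n(B) = 2567 / 222.10 = 11.56 mol
n/ν for Q = 8.400/2 = 4.200
n/ν for B = 11.56/2 = 5.780
Smallest n/ν is Q → limiting reagent.
n(J) = (2/2) × 8.400 = 8.400 mol
mass = 8.400 × 473.30 = 3976 g

3980 g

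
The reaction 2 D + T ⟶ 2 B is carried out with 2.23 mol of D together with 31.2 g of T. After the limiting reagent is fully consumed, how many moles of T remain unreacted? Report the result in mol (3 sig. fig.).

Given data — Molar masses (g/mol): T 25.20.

n(D) = 2.230 mol
n(T) = 31.20 / 25.20 = 1.238 mol
n/ν for D = 2.230/2 = 1.115
n/ν for T = 1.238/1 = 1.238
Smallest n/ν is D → limiting reagent.
T consumed = (1/2) × 2.230 = 1.115 mol
T remaining = 1.238 − 1.115 = 0.1230 mol

0.123 mol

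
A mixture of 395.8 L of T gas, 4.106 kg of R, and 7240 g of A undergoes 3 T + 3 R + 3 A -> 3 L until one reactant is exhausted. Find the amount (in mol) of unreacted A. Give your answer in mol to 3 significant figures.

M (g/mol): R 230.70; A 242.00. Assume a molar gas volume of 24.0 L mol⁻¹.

13.4 mol

n(T) = 395.8 / 24.0 = 16.49 mol
n(R) = 4.106×1000 / 230.70 = 17.80 mol
n(A) = 7240 / 242.00 = 29.92 mol
n/ν for T = 16.49/3 = 5.497
n/ν for R = 17.80/3 = 5.933
n/ν for A = 29.92/3 = 9.973
Smallest n/ν is T → limiting reagent.
A consumed = (3/3) × 16.49 = 16.49 mol
A remaining = 29.92 − 16.49 = 13.43 mol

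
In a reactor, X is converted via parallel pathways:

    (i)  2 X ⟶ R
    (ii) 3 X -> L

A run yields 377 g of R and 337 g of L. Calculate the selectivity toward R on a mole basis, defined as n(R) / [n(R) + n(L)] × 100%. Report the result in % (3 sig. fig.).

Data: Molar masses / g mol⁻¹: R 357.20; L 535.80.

n(R) = 377 / 357.20 = 1.055 mol
n(L) = 337 / 535.80 = 0.6290 mol
selectivity = 1.055/(1.055+0.6290) × 100 = 62.65 %

62.7 %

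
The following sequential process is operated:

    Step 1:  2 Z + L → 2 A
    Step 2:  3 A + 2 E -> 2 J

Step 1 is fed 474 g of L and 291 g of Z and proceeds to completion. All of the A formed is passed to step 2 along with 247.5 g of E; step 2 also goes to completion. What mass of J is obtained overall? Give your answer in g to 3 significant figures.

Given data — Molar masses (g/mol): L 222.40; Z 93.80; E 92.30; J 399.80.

827 g

Step 1:
n(L) = 474.0 / 222.40 = 2.131 mol
n(Z) = 291.0 / 93.80 = 3.102 mol
n/ν → L: 2.131, Z: 1.551; Z is limiting.
n(A) produced = (2/2) × 3.102 = 3.102 mol
Step 2:
n(A) available = 3.102 mol
n(E) = 247.5 / 92.30 = 2.681 mol
n/ν → A: 1.034, E: 1.341; A is limiting.
n(J) = (2/3) × 3.102 = 2.068 mol
mass = 2.068 × 399.80 = 826.8 g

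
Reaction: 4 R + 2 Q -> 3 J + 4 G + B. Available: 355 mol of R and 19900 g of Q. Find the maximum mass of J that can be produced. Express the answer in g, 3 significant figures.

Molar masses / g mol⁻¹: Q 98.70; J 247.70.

66000 g

n(R) = 355.0 mol
n(Q) = 19900 / 98.70 = 201.6 mol
n/ν for R = 355.0/4 = 88.75
n/ν for Q = 201.6/2 = 100.8
Smallest n/ν is R → limiting reagent.
n(J) = (3/4) × 355.0 = 266.3 mol
mass = 266.3 × 247.70 = 65960 g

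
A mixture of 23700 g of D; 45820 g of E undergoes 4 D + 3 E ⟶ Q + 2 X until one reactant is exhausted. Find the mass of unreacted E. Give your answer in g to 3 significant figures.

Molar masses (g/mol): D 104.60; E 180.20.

n(D) = 23700 / 104.60 = 226.6 mol
n(E) = 45820 / 180.20 = 254.3 mol
n/ν → D: 56.65, E: 84.77; D is limiting.
E consumed = (3/4) × 226.6 = 170.0 mol
E remaining = 254.3 − 170.0 = 84.30 mol
mass = 84.30 × 180.20 = 15190 g

15200 g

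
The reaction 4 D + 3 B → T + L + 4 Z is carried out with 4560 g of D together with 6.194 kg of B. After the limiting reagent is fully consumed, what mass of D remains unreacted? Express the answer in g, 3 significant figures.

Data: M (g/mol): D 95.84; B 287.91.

n(D) = 4560 / 95.84 = 47.58 mol
n(B) = 6.194×1000 / 287.91 = 21.51 mol
n/ν for D = 47.58/4 = 11.90
n/ν for B = 21.51/3 = 7.170
Smallest n/ν is B → limiting reagent.
D consumed = (4/3) × 21.51 = 28.68 mol
D remaining = 47.58 − 28.68 = 18.90 mol
mass = 18.90 × 95.84 = 1811 g

1810 g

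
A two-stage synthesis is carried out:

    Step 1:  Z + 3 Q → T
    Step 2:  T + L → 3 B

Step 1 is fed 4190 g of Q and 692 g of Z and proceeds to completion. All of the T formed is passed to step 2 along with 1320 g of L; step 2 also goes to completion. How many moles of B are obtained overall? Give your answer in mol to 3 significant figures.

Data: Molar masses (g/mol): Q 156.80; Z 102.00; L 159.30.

20.4 mol

Step 1:
n(Q) = 4190 / 156.80 = 26.72 mol
n(Z) = 692.0 / 102.00 = 6.784 mol
n/ν for Q = 26.72/3 = 8.907
n/ν for Z = 6.784/1 = 6.784
Smallest n/ν is Z → limiting reagent.
n(T) produced = (1/1) × 6.784 = 6.784 mol
Step 2:
n(T) available = 6.784 mol
n(L) = 1320 / 159.30 = 8.286 mol
n/ν for T = 6.784/1 = 6.784
n/ν for L = 8.286/1 = 8.286
Smallest n/ν is T → limiting reagent.
n(B) = (3/1) × 6.784 = 20.35 mol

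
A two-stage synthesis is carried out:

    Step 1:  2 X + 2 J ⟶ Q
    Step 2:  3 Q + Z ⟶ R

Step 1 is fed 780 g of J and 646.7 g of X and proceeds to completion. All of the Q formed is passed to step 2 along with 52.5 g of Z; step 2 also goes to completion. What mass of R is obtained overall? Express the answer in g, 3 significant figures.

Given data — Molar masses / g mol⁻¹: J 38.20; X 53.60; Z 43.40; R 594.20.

719 g

Step 1:
n(J) = 780.0 / 38.20 = 20.42 mol
n(X) = 646.7 / 53.60 = 12.07 mol
n/ν for J = 20.42/2 = 10.21
n/ν for X = 12.07/2 = 6.035
Smallest n/ν is X → limiting reagent.
n(Q) produced = (1/2) × 12.07 = 6.035 mol
Step 2:
n(Q) available = 6.035 mol
n(Z) = 52.50 / 43.40 = 1.210 mol
n/ν for Q = 6.035/3 = 2.012
n/ν for Z = 1.210/1 = 1.210
Smallest n/ν is Z → limiting reagent.
n(R) = (1/1) × 1.210 = 1.210 mol
mass = 1.210 × 594.20 = 719.0 g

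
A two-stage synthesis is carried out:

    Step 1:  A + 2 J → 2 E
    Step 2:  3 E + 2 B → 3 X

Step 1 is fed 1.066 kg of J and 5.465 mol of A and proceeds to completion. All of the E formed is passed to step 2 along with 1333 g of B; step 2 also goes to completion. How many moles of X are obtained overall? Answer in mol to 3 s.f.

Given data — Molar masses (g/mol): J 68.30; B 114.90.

10.9 mol

Step 1:
n(J) = 1.066×1000 / 68.30 = 15.61 mol
n(A) = 5.465 mol
n/ν for J = 15.61/2 = 7.805
n/ν for A = 5.465/1 = 5.465
Smallest n/ν is A → limiting reagent.
n(E) produced = (2/1) × 5.465 = 10.93 mol
Step 2:
n(E) available = 10.93 mol
n(B) = 1333 / 114.90 = 11.60 mol
n/ν for E = 10.93/3 = 3.643
n/ν for B = 11.60/2 = 5.800
Smallest n/ν is E → limiting reagent.
n(X) = (3/3) × 10.93 = 10.93 mol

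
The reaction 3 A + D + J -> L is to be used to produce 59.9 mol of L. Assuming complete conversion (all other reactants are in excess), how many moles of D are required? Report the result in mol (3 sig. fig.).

59.9 mol

n(L) = 59.90 mol
n(D) = (1/1) × 59.90 = 59.90 mol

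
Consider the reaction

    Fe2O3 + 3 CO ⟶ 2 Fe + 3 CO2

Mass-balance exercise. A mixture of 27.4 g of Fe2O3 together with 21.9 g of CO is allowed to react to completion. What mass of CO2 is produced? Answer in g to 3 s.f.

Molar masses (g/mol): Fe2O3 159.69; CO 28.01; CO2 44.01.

22.7 g

n(Fe2O3) = 27.40 / 159.69 = 0.1716 mol
n(CO) = 21.90 / 28.01 = 0.7819 mol
n/ν for Fe2O3 = 0.1716/1 = 0.1716
n/ν for CO = 0.7819/3 = 0.2606
Smallest n/ν is Fe2O3 → limiting reagent.
n(CO2) = (3/1) × 0.1716 = 0.5148 mol
mass = 0.5148 × 44.01 = 22.66 g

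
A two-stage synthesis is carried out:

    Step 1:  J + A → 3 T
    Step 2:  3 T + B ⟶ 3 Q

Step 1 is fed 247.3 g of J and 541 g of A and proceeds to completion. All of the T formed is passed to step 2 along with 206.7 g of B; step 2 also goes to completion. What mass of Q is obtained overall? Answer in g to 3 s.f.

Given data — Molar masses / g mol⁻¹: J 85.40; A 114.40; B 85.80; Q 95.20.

688 g

Step 1:
n(J) = 247.3 / 85.40 = 2.896 mol
n(A) = 541.0 / 114.40 = 4.729 mol
n/ν for J = 2.896/1 = 2.896
n/ν for A = 4.729/1 = 4.729
Smallest n/ν is J → limiting reagent.
n(T) produced = (3/1) × 2.896 = 8.688 mol
Step 2:
n(T) available = 8.688 mol
n(B) = 206.7 / 85.80 = 2.409 mol
n/ν for T = 8.688/3 = 2.896
n/ν for B = 2.409/1 = 2.409
Smallest n/ν is B → limiting reagent.
n(Q) = (3/1) × 2.409 = 7.227 mol
mass = 7.227 × 95.20 = 688.0 g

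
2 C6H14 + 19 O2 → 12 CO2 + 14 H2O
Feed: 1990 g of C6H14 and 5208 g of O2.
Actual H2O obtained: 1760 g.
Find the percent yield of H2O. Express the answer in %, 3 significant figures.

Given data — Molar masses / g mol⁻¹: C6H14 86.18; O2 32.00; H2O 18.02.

81.4 %

n(C6H14) = 1990 / 86.18 = 23.09 mol
n(O2) = 5208 / 32.00 = 162.8 mol
n/ν for C6H14 = 23.09/2 = 11.55
n/ν for O2 = 162.8/19 = 8.568
Smallest n/ν is O2 → limiting reagent.
theoretical n(H2O) = (14/19) × 162.8 = 120.0 mol → 2162 g
% yield = 1760 / 2162 × 100 = 81.41 %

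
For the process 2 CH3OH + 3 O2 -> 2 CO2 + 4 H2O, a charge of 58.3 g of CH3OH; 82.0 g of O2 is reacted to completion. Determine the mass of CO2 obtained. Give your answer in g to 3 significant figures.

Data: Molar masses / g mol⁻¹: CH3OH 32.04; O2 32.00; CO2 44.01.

n(CH3OH) = 58.30 / 32.04 = 1.820 mol
n(O2) = 82.00 / 32.00 = 2.563 mol
n/ν for CH3OH = 1.820/2 = 0.9100
n/ν for O2 = 2.563/3 = 0.8543
Smallest n/ν is O2 → limiting reagent.
n(CO2) = (2/3) × 2.563 = 1.709 mol
mass = 1.709 × 44.01 = 75.21 g

75.2 g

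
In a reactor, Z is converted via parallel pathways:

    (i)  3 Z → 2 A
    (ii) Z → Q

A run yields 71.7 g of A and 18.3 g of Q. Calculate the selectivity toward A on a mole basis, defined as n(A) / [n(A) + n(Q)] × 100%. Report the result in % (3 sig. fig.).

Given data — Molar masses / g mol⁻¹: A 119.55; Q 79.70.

72.3 %

n(A) = 71.7 / 119.55 = 0.5997 mol
n(Q) = 18.3 / 79.70 = 0.2296 mol
selectivity = 0.5997/(0.5997+0.2296) × 100 = 72.31 %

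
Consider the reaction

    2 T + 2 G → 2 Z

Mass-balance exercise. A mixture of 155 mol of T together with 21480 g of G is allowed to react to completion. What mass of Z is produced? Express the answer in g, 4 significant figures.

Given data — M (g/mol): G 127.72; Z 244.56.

37910 g

n(T) = 155.0 mol
n(G) = 21480 / 127.72 = 168.2 mol
n/ν for T = 155.0/2 = 77.50
n/ν for G = 168.2/2 = 84.10
Smallest n/ν is T → limiting reagent.
n(Z) = (2/2) × 155.0 = 155.0 mol
mass = 155.0 × 244.56 = 37910 g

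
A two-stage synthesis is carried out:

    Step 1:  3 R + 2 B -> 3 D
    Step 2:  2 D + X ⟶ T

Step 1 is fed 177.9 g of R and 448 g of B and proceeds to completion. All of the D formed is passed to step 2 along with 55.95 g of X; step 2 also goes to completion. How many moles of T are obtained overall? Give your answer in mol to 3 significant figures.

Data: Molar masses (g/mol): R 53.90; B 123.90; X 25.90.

1.65 mol

Step 1:
n(R) = 177.9 / 53.90 = 3.301 mol
n(B) = 448.0 / 123.90 = 3.616 mol
n/ν for R = 3.301/3 = 1.100
n/ν for B = 3.616/2 = 1.808
Smallest n/ν is R → limiting reagent.
n(D) produced = (3/3) × 3.301 = 3.301 mol
Step 2:
n(D) available = 3.301 mol
n(X) = 55.95 / 25.90 = 2.160 mol
n/ν for D = 3.301/2 = 1.651
n/ν for X = 2.160/1 = 2.160
Smallest n/ν is D → limiting reagent.
n(T) = (1/2) × 3.301 = 1.651 mol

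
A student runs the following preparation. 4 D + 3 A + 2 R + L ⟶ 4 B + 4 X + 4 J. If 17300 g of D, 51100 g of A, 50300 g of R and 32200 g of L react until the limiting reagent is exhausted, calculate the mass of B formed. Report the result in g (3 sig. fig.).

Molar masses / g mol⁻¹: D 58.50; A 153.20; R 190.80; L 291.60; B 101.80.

n(D) = 17300 / 58.50 = 295.7 mol
n(A) = 51100 / 153.20 = 333.6 mol
n(R) = 50300 / 190.80 = 263.6 mol
n(L) = 32200 / 291.60 = 110.4 mol
n/ν → D: 73.93, A: 111.2, R: 131.8, L: 110.4; D is limiting.
n(B) = (4/4) × 295.7 = 295.7 mol
mass = 295.7 × 101.80 = 30100 g

30100 g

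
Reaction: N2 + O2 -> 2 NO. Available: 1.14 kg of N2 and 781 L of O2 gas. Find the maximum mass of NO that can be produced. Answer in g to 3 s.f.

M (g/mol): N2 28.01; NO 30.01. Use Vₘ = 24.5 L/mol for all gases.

1910 g

n(N2) = 1.140×1000 / 28.01 = 40.70 mol
n(O2) = 781.0 / 24.5 = 31.88 mol
n/ν for N2 = 40.70/1 = 40.70
n/ν for O2 = 31.88/1 = 31.88
Smallest n/ν is O2 → limiting reagent.
n(NO) = (2/1) × 31.88 = 63.76 mol
mass = 63.76 × 30.01 = 1913 g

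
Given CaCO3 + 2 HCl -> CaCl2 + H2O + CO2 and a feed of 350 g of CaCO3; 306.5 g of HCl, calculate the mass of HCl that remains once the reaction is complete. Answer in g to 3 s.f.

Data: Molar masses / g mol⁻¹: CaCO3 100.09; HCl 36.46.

51.5 g

n(CaCO3) = 350.0 / 100.09 = 3.497 mol
n(HCl) = 306.5 / 36.46 = 8.406 mol
n/ν for CaCO3 = 3.497/1 = 3.497
n/ν for HCl = 8.406/2 = 4.203
Smallest n/ν is CaCO3 → limiting reagent.
HCl consumed = (2/1) × 3.497 = 6.994 mol
HCl remaining = 8.406 − 6.994 = 1.412 mol
mass = 1.412 × 36.46 = 51.48 g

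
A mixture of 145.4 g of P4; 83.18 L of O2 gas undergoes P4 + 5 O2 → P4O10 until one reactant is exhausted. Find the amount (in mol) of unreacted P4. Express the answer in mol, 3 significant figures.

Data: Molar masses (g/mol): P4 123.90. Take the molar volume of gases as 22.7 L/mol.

0.441 mol

n(P4) = 145.4 / 123.90 = 1.174 mol
n(O2) = 83.18 / 22.7 = 3.664 mol
n/ν for P4 = 1.174/1 = 1.174
n/ν for O2 = 3.664/5 = 0.7328
Smallest n/ν is O2 → limiting reagent.
P4 consumed = (1/5) × 3.664 = 0.7328 mol
P4 remaining = 1.174 − 0.7328 = 0.4412 mol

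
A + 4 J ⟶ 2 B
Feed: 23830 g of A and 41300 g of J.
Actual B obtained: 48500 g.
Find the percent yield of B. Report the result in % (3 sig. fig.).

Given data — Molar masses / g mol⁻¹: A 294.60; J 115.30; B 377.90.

n(A) = 23830 / 294.60 = 80.89 mol
n(J) = 41300 / 115.30 = 358.2 mol
n/ν for A = 80.89/1 = 80.89
n/ν for J = 358.2/4 = 89.55
Smallest n/ν is A → limiting reagent.
theoretical n(B) = (2/1) × 80.89 = 161.8 mol → 61140 g
% yield = 48500 / 61140 × 100 = 79.33 %

79.3 %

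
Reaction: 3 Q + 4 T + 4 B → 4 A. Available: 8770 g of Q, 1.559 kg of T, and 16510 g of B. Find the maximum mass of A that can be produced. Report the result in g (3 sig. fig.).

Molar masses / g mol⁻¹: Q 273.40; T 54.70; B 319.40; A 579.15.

n(Q) = 8770 / 273.40 = 32.08 mol
n(T) = 1.559×1000 / 54.70 = 28.50 mol
n(B) = 16510 / 319.40 = 51.69 mol
n/ν for Q = 32.08/3 = 10.69
n/ν for T = 28.50/4 = 7.125
n/ν for B = 51.69/4 = 12.92
Smallest n/ν is T → limiting reagent.
n(A) = (4/4) × 28.50 = 28.50 mol
mass = 28.50 × 579.15 = 16510 g

16500 g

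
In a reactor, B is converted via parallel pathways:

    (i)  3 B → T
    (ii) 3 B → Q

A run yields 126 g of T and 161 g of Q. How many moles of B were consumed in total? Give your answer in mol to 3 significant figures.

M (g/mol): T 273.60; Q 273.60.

n(T) = 126 / 273.60 = 0.4605 mol
n(Q) = 161 / 273.60 = 0.5885 mol
n(B) via (i) = (3/1)×0.4605 = 1.382 mol
n(B) via (ii) = (3/1)×0.5885 = 1.766 mol
total n(B) = 1.382 + 1.766 = 3.148 mol

3.15 mol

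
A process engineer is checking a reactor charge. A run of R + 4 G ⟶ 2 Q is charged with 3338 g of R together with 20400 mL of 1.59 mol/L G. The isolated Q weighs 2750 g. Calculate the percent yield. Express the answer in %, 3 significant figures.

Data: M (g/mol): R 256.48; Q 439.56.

38.6 %

n(R) = 3338 / 256.48 = 13.01 mol
n(G) = 1.59 × 20400/1000 = 32.44 mol
n/ν for R = 13.01/1 = 13.01
n/ν for G = 32.44/4 = 8.110
Smallest n/ν is G → limiting reagent.
theoretical n(Q) = (2/4) × 32.44 = 16.22 mol → 7130 g
% yield = 2750 / 7130 × 100 = 38.57 %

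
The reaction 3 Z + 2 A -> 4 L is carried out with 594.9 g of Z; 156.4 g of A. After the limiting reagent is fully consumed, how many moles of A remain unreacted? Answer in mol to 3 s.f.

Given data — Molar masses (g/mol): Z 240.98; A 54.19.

n(Z) = 594.9 / 240.98 = 2.469 mol
n(A) = 156.4 / 54.19 = 2.886 mol
n/ν for Z = 2.469/3 = 0.8230
n/ν for A = 2.886/2 = 1.443
Smallest n/ν is Z → limiting reagent.
A consumed = (2/3) × 2.469 = 1.646 mol
A remaining = 2.886 − 1.646 = 1.240 mol

1.24 mol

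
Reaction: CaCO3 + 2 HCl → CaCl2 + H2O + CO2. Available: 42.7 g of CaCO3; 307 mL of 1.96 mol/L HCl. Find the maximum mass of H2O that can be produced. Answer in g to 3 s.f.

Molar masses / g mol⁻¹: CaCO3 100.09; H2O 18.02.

5.42 g

n(CaCO3) = 42.70 / 100.09 = 0.4266 mol
n(HCl) = 1.96 × 307.0/1000 = 0.6017 mol
n/ν for CaCO3 = 0.4266/1 = 0.4266
n/ν for HCl = 0.6017/2 = 0.3009
Smallest n/ν is HCl → limiting reagent.
n(H2O) = (1/2) × 0.6017 = 0.3009 mol
mass = 0.3009 × 18.02 = 5.422 g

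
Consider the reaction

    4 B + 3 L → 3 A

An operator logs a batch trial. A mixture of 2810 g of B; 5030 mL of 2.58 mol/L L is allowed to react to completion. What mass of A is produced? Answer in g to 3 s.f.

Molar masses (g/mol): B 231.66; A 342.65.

3120 g

n(B) = 2810 / 231.66 = 12.13 mol
n(L) = 2.58 × 5030/1000 = 12.98 mol
n/ν for B = 12.13/4 = 3.033
n/ν for L = 12.98/3 = 4.327
Smallest n/ν is B → limiting reagent.
n(A) = (3/4) × 12.13 = 9.098 mol
mass = 9.098 × 342.65 = 3117 g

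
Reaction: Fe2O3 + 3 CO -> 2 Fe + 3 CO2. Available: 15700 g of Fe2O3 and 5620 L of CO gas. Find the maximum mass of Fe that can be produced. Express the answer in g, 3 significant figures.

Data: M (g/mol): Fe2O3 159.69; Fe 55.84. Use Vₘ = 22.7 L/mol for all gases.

9220 g

n(Fe2O3) = 15700 / 159.69 = 98.32 mol
n(CO) = 5620 / 22.7 = 247.6 mol
n/ν for Fe2O3 = 98.32/1 = 98.32
n/ν for CO = 247.6/3 = 82.53
Smallest n/ν is CO → limiting reagent.
n(Fe) = (2/3) × 247.6 = 165.1 mol
mass = 165.1 × 55.84 = 9219 g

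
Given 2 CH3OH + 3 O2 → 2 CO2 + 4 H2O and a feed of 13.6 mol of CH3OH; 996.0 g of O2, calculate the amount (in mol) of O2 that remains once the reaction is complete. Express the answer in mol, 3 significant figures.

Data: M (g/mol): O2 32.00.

n(CH3OH) = 13.60 mol
n(O2) = 996.0 / 32.00 = 31.13 mol
n/ν → CH3OH: 6.800, O2: 10.38; CH3OH is limiting.
O2 consumed = (3/2) × 13.60 = 20.40 mol
O2 remaining = 31.13 − 20.40 = 10.73 mol

10.7 mol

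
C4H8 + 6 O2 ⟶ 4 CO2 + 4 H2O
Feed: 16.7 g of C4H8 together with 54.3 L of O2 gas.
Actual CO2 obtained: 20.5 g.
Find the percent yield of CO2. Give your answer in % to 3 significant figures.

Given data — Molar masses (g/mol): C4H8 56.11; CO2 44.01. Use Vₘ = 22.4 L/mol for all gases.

39.1 %

n(C4H8) = 16.70 / 56.11 = 0.2976 mol
n(O2) = 54.30 / 22.4 = 2.424 mol
n/ν for C4H8 = 0.2976/1 = 0.2976
n/ν for O2 = 2.424/6 = 0.4040
Smallest n/ν is C4H8 → limiting reagent.
theoretical n(CO2) = (4/1) × 0.2976 = 1.190 mol → 52.37 g
% yield = 20.5 / 52.37 × 100 = 39.14 %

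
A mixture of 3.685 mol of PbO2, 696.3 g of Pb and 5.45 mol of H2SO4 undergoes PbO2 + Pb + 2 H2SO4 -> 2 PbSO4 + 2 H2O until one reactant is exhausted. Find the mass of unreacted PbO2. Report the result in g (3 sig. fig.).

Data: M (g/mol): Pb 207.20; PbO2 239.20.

230 g

n(PbO2) = 3.685 mol
n(Pb) = 696.3 / 207.20 = 3.361 mol
n(H2SO4) = 5.450 mol
n/ν → PbO2: 3.685, Pb: 3.361, H2SO4: 2.725; H2SO4 is limiting.
PbO2 consumed = (1/2) × 5.450 = 2.725 mol
PbO2 remaining = 3.685 − 2.725 = 0.9600 mol
mass = 0.9600 × 239.20 = 229.6 g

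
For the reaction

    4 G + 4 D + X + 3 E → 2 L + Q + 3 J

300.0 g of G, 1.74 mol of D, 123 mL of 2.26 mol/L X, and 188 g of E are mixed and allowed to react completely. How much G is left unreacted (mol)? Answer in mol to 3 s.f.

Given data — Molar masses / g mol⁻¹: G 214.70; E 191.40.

0.285 mol

n(G) = 300.0 / 214.70 = 1.397 mol
n(D) = 1.740 mol
n(X) = 2.26 × 123.0/1000 = 0.2780 mol
n(E) = 188.0 / 191.40 = 0.9822 mol
n/ν → G: 0.3493, D: 0.4350, X: 0.2780, E: 0.3274; X is limiting.
G consumed = (4/1) × 0.2780 = 1.112 mol
G remaining = 1.397 − 1.112 = 0.2850 mol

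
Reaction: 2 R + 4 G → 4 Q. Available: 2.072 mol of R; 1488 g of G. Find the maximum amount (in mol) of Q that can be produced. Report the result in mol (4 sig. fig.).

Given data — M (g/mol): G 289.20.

4.144 mol

n(R) = 2.072 mol
n(G) = 1488 / 289.20 = 5.145 mol
n/ν for R = 2.072/2 = 1.036
n/ν for G = 5.145/4 = 1.286
Smallest n/ν is R → limiting reagent.
n(Q) = (4/2) × 2.072 = 4.144 mol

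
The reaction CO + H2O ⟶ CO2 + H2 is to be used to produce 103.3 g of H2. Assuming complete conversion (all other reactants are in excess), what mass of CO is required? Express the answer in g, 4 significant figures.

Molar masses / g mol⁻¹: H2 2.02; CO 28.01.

1432 g

n(H2) = 103.3 / 2.02 = 51.14 mol
n(CO) = (1/1) × 51.14 = 51.14 mol
mass = 51.14 × 28.01 = 1432 g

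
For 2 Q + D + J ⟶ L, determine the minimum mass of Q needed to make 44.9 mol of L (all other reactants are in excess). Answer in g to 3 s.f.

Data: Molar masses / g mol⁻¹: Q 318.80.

n(L) = 44.90 mol
n(Q) = (2/1) × 44.90 = 89.80 mol
mass = 89.80 × 318.80 = 28630 g

28600 g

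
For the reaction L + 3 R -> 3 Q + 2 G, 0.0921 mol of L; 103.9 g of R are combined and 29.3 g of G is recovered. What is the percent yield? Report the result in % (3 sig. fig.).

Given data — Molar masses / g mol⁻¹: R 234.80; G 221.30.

n(L) = 0.09210 mol
n(R) = 103.9 / 234.80 = 0.4425 mol
n/ν for L = 0.09210/1 = 0.09210
n/ν for R = 0.4425/3 = 0.1475
Smallest n/ν is L → limiting reagent.
theoretical n(G) = (2/1) × 0.09210 = 0.1842 mol → 40.76 g
% yield = 29.3 / 40.76 × 100 = 71.88 %

71.9 %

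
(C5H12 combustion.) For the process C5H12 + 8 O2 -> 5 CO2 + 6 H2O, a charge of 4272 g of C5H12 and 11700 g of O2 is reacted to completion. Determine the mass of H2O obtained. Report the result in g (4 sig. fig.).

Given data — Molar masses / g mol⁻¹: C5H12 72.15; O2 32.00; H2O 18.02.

n(C5H12) = 4272 / 72.15 = 59.21 mol
n(O2) = 11700 / 32.00 = 365.6 mol
n/ν → C5H12: 59.21, O2: 45.70; O2 is limiting.
n(H2O) = (6/8) × 365.6 = 274.2 mol
mass = 274.2 × 18.02 = 4941 g

4941 g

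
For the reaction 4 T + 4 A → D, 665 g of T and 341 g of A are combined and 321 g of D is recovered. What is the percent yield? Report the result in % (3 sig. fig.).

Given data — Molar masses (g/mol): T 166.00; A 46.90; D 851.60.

37.6 %

n(T) = 665.0 / 166.00 = 4.006 mol
n(A) = 341.0 / 46.90 = 7.271 mol
n/ν → T: 1.002, A: 1.818; T is limiting.
theoretical n(D) = (1/4) × 4.006 = 1.002 mol → 853.3 g
% yield = 321 / 853.3 × 100 = 37.62 %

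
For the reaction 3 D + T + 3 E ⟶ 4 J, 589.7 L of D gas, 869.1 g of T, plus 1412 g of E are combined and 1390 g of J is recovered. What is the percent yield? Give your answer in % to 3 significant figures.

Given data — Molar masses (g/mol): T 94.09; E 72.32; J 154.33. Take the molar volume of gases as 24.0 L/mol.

n(D) = 589.7 / 24.0 = 24.57 mol
n(T) = 869.1 / 94.09 = 9.237 mol
n(E) = 1412 / 72.32 = 19.52 mol
n/ν → D: 8.190, T: 9.237, E: 6.507; E is limiting.
theoretical n(J) = (4/3) × 19.52 = 26.03 mol → 4017 g
% yield = 1390 / 4017 × 100 = 34.60 %

34.6 %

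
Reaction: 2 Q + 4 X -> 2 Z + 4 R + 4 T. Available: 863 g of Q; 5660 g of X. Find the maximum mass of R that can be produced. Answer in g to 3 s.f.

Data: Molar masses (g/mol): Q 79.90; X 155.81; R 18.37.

n(Q) = 863.0 / 79.90 = 10.80 mol
n(X) = 5660 / 155.81 = 36.33 mol
n/ν → Q: 5.400, X: 9.083; Q is limiting.
n(R) = (4/2) × 10.80 = 21.60 mol
mass = 21.60 × 18.37 = 396.8 g

397 g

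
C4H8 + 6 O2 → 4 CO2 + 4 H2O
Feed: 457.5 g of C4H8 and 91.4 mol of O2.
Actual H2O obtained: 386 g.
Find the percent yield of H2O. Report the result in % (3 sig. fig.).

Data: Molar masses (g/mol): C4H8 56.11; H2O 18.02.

65.7 %

n(C4H8) = 457.5 / 56.11 = 8.154 mol
n(O2) = 91.40 mol
n/ν for C4H8 = 8.154/1 = 8.154
n/ν for O2 = 91.40/6 = 15.23
Smallest n/ν is C4H8 → limiting reagent.
theoretical n(H2O) = (4/1) × 8.154 = 32.62 mol → 587.8 g
% yield = 386 / 587.8 × 100 = 65.67 %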